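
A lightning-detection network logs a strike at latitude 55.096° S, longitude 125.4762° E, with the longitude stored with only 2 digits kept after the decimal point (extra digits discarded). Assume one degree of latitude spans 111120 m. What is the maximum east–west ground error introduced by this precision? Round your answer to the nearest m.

Truncating at 2 decimal places can drop up to a full unit in the last place, so the longitude may be off by as much as 0.01°.
Parallels shrink by cos φ, so at 55.096° a degree of longitude is 111120 × 0.5722 ≈ 63583.2 m.
So at most 0.01° × 63583.2 ≈ 635.832 m east–west.

636 m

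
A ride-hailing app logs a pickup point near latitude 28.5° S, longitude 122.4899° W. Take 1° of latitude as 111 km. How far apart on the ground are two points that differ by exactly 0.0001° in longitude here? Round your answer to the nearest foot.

At 28.5° a degree of longitude is 111000 × cos 28.5° ≈ 97548.7 m, so 0.0001° corresponds to 9.75487 m.
In feet: 9.75487 m ÷ 0.3048 ≈ 32.004 ft.

32 feet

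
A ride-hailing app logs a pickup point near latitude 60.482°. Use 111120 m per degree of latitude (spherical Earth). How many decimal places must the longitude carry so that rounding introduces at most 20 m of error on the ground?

At 60.482° one degree of longitude covers 111120 × cos 60.482° ≈ 111120 × 0.4927 ≈ 54748.5 m.
N decimal places → at most half a unit in the last place, 0.5 × 10⁻ᴺ° = 54748.5/2 × 10⁻ᴺ m.
Setting 27374.2 × 10⁻ᴺ ≤ 20 gives 10ᴺ ≥ 1369, i.e. N ≥ 3.14.
At 3 places the error can reach 27.4 m, but 4 places keeps it to 2.74 m.

4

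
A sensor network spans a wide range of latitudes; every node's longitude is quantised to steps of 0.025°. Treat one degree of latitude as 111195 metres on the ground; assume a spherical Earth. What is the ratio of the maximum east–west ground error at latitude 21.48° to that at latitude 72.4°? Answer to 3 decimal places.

3.078

With a 0.025° grid the true value lies within half a step, ±0.025°/2 = ±0.0125°, of the stored one.
Error at 21.48° = 0.0125° × 111195 × cos 21.48° ≈ 1389.9 × 0.9305 = 1293.4 m.
Error at 72.4° = 0.0125° × 111195 × cos 72.4° ≈ 1389.9 × 0.3024 = 420.28 m.
Ratio: 1293.4 / 420.28 = cos 21.48° / cos 72.4° ≈ 3.0775.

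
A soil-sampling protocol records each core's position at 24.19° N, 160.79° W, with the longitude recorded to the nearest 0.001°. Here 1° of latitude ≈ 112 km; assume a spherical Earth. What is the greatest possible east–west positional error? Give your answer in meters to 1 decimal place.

Rounding to 3 decimal places leaves the longitude within ±0.0005° of the true value.
One degree of longitude at 24.19° is 112000 × cos 24.19° ≈ 112000 × 0.9122 = 102165 m.
So at most 0.0005° × 102165 ≈ 51.0827 m east–west.

51.1 meters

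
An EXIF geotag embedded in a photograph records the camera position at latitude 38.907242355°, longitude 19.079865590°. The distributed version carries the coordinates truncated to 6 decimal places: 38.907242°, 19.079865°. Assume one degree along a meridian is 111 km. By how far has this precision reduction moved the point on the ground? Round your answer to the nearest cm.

The latitude changed by +0.000000355° and the longitude by +0.000000590°.
N–S: 0.000000355° × 111000 m/° = 0.039405 m.
E–W at 38.9072°: 0.000000590° × 111000 × cos 38.9072° = 0.000000590 × 111000 × 0.7782 ≈ 0.0509619 m.
Hypotenuse of the two orthogonal shifts: √(0.039405² + 0.0509619²) = 0.0644195 m.
That is 0.0644195 m = 6.442 cm.

6 cm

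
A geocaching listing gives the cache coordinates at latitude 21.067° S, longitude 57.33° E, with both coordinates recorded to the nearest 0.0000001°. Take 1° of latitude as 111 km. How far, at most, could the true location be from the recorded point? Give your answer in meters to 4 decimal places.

Rounding to 7 decimal places leaves each coordinate within ±5e-08° of the true value.
North–south component: 5e-08° × 111000 = 0.00555 m.
Longitude error → 5e-08 × 111000 × cos 21.067° = 5e-08 × 111000 × 0.9332 ≈ 0.00517904 m.
The two errors are perpendicular, so the maximum displacement is √(0.00555² + 0.00517904²) ≈ 0.00759111 m.

0.0076 meters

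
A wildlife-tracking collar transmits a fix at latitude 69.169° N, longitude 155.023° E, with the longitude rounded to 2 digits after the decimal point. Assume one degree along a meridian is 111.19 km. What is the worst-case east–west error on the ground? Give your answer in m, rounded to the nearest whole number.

Rounding to 2 decimal places leaves the longitude within ±0.005° of the true value.
Parallels shrink by cos φ, so at 69.169° a degree of longitude is 111190 × 0.3556 ≈ 39540.6 m.
So at most 0.005° × 39540.6 ≈ 197.703 m east–west.

198 m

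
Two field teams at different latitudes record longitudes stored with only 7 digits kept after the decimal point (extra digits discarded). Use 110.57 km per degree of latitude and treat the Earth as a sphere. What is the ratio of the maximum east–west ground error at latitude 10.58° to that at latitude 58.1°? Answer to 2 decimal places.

Truncating at 7 decimal places can drop up to a full unit in the last place, so the longitude may be off by as much as 1e-07°.
Error at 10.58° = 1e-07° × 110570 × cos 10.58° ≈ 0.011057 × 0.9830 = 0.010869 m.
Error at 58.1° = 1e-07° × 110570 × cos 58.1° ≈ 0.011057 × 0.5284 = 0.0058429 m.
Ratio: 0.010869 / 0.0058429 = cos 10.58° / cos 58.1° ≈ 1.8602.

1.86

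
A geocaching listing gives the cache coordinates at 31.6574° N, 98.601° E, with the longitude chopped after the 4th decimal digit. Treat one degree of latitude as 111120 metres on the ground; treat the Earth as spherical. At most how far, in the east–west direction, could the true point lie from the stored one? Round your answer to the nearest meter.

9 meters

Truncating at 4 decimal places can drop up to a full unit in the last place, so the longitude may be off by as much as 0.0001°.
Parallels shrink by cos φ, so at 31.6574° a degree of longitude is 111120 × 0.8512 ≈ 94585.5 m.
East–west error: 0.0001° × 94585.5 m/° ≈ 9.45855 m.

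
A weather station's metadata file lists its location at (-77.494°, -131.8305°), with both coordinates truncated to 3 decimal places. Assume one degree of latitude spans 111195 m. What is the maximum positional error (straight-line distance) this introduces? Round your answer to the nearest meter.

Truncating at 3 decimal places can drop up to a full unit in the last place, so each coordinate may be off by as much as 0.001°.
Latitude error → 0.001 × 111195 = 111.195 m along the meridian.
E–W at 77.494°: 0.001° × 111195 × cos 77.494° = 0.001 × 111195 × 0.2165 ≈ 24.0784 m.
Worst case both components are at the extreme and orthogonal: √(111.195² + 24.0784²) ≈ 113.772 m.

114 meters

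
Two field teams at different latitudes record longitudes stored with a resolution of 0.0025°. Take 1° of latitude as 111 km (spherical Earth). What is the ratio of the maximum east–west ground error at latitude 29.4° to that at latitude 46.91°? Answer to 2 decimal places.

1.28

With a 0.0025° grid the true value lies within half a step, ±0.0025°/2 = ±0.00125°, of the stored one.
At 29.4°: 0.00125° × 111000 × cos 29.4° = 0.00125 × 111000 × 0.8712 ≈ 120.88 m.
At 46.91°: 0.00125° × 111000 × cos 46.91° = 0.00125 × 111000 × 0.6831 ≈ 94.787 m.
Ratio: 120.88 / 94.787 = cos 29.4° / cos 46.91° ≈ 1.2753.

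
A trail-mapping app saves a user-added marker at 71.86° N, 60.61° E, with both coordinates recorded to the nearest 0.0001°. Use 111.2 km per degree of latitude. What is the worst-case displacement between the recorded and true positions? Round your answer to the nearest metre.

6 metres

Rounding to 4 decimal places leaves each coordinate within ±5e-05° of the true value.
Latitude error → 5e-05 × 111200 = 5.56 m along the meridian.
E–W at 71.86°: 5e-05° × 111200 × cos 71.86° = 5e-05 × 111200 × 0.3113 ≈ 1.73105 m.
The two errors are perpendicular, so the maximum displacement is √(5.56² + 1.73105²) ≈ 5.82324 m.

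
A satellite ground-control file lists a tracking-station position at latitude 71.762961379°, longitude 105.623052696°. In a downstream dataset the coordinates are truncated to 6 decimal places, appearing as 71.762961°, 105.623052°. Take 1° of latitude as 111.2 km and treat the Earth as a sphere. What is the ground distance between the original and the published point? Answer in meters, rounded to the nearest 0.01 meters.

The latitude changed by +0.000000379° and the longitude by +0.000000696°.
North–south shift: 0.000000379 × 111200 = 0.0421448 m.
East–west at this latitude: 0.000000696° × 111200 × cos 71.763° ≈ 0.000000696 × 34799.9 = 0.0242207 m.
Hypotenuse of the two orthogonal shifts: √(0.0421448² + 0.0242207²) = 0.0486089 m.

0.05 meters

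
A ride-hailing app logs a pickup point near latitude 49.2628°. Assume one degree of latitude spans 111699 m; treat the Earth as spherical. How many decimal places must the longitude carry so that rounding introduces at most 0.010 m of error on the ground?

At 49.2628° one degree of longitude covers 111699 × cos 49.2628° ≈ 111699 × 0.6526 ≈ 72893.7 m.
Rounding to N decimal places gives at most 0.5 × 10⁻ᴺ degrees of error, i.e. 0.5 × 10⁻ᴺ × 72893.7 m.
Setting 36446.9 × 10⁻ᴺ ≤ 0.010 gives 10ᴺ ≥ 3.645e+06, i.e. N ≥ 6.56.
At 6 places the error can reach 0.0364 m, but 7 places keeps it to 0.00364 m.

7 decimal places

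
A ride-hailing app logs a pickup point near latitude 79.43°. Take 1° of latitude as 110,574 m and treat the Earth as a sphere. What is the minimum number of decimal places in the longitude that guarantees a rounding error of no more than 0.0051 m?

At 79.43° one degree of longitude covers 110574 × cos 79.43° ≈ 110574 × 0.1834 ≈ 20283.3 m.
N decimal places → at most half a unit in the last place, 0.5 × 10⁻ᴺ° = 20283.3/2 × 10⁻ᴺ m.
Setting 10141.7 × 10⁻ᴺ ≤ 0.0051 gives 10ᴺ ≥ 1.989e+06, i.e. N ≥ 6.30.
N = 6 would give 0.0101 m (too coarse); N = 7 gives 0.00101 m ≤ 0.0051 m.

7 decimal places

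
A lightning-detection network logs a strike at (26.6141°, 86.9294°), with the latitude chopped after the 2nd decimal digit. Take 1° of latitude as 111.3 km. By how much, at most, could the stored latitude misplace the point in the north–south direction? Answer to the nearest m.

1113 m

Truncating at 2 decimal places can drop up to a full unit in the last place, so the latitude may be off by as much as 0.01°.
So the N–S error is at most 0.01 × 111300 = 1113 m.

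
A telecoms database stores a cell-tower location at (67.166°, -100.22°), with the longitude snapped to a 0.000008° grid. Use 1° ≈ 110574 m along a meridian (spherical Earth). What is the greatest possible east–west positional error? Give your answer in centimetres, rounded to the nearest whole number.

17 centimetres

With a 0.000008° grid the true value lies within half a step, ±0.000008°/2 = ±4e-06°, of the stored one.
Parallels shrink by cos φ, so at 67.166° a degree of longitude is 110574 × 0.3881 ≈ 42909.6 m.
So at most 4e-06° × 42909.6 ≈ 0.171639 m east–west.
That is 0.171639 m = 17.164 cm.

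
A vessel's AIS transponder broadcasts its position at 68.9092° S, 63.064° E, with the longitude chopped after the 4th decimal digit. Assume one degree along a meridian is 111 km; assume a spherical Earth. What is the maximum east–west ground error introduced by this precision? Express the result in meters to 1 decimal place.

Truncating at 4 decimal places can drop up to a full unit in the last place, so the longitude may be off by as much as 0.0001°.
At latitude 68.9092° a degree of longitude spans 111000 m × cos 68.9092° = 111000 × 0.3598 ≈ 39943 m.
East–west error: 0.0001° × 39943 m/° ≈ 3.9943 m.

4.0 meters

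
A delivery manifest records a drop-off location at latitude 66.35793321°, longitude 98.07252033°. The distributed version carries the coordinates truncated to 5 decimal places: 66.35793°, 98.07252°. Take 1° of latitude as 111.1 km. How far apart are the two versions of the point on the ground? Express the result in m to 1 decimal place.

The latitude changed by +0.00000321° and the longitude by +0.00000033°.
N–S: 0.00000321° × 111100 m/° = 0.356631 m.
East–west at this latitude: 0.00000033° × 111100 × cos 66.3579° ≈ 0.00000033 × 44553.5 = 0.0147027 m.
Distance: √(0.356631² + 0.0147027²) ≈ 0.356934 m.

0.4 m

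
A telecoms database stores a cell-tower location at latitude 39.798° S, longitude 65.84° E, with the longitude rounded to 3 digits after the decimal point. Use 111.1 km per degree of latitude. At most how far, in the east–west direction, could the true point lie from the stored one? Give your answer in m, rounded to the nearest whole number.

Rounding to 3 decimal places leaves the longitude within ±0.0005° of the true value.
Parallels shrink by cos φ, so at 39.798° a degree of longitude is 111100 × 0.7683 ≈ 85358.8 m.
East–west error: 0.0005° × 85358.8 m/° ≈ 42.6794 m.

43 m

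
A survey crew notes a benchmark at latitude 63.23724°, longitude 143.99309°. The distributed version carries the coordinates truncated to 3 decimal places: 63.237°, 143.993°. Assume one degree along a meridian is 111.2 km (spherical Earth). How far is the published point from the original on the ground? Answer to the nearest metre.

Δlat = 63.23724 − 63.237 = +0.00024°; Δlon = 143.99309 − 143.993 = +0.00009°.
North–south shift: 0.00024 × 111200 = 26.688 m.
East–west at this latitude: 0.00009° × 111200 × cos 63.237° ≈ 0.00009 × 50073.5 = 4.50661 m.
Hypotenuse of the two orthogonal shifts: √(26.688² + 4.50661²) = 27.0658 m.

27 metres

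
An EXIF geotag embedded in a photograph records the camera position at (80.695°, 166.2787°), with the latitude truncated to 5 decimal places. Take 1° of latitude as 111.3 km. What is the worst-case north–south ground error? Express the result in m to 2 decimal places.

1.11 m

Truncating at 5 decimal places can drop up to a full unit in the last place, so the latitude may be off by as much as 1e-05°.
So the N–S error is at most 1e-05 × 111300 = 1.113 m.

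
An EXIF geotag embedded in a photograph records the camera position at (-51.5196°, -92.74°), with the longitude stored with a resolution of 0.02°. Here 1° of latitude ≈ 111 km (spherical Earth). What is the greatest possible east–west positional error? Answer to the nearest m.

691 m

With a 0.02° grid the true value lies within half a step, ±0.02°/2 = ±0.01°, of the stored one.
At latitude 51.5196° a degree of longitude spans 111000 m × cos 51.5196° = 111000 × 0.6222 ≈ 69069.4 m.
Maximum E–W displacement: 0.01 × 69069.4 = 690.694 m.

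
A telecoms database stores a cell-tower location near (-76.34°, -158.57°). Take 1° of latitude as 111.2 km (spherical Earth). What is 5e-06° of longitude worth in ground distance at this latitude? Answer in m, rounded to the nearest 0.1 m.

0.1 m

5e-06° of longitude at 76.34° is 5e-06 × 111200 × cos 76.34° ≈ 5e-06 × 26261 = 0.131305 m.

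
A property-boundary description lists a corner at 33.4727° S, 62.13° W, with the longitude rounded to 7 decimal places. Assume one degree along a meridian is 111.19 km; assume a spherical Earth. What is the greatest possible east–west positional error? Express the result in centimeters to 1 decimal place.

0.5 centimeters

Rounding to 7 decimal places leaves the longitude within ±5e-08° of the true value.
Parallels shrink by cos φ, so at 33.4727° a degree of longitude is 111190 × 0.8341 ≈ 92749 m.
Maximum E–W displacement: 5e-08 × 92749 = 0.00463745 m.
That is 0.00463745 m = 0.46374 cm.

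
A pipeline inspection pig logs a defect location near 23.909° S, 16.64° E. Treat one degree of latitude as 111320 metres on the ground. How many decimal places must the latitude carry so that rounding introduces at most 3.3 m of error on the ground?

5 decimal places

One degree of latitude covers 111320 m.
N decimal places → at most half a unit in the last place, 0.5 × 10⁻ᴺ° = 111320/2 × 10⁻ᴺ m.
Setting 55660 × 10⁻ᴺ ≤ 3.3 gives 10ᴺ ≥ 1.687e+04, i.e. N ≥ 4.23.
At 4 places the error can reach 5.57 m, but 5 places keeps it to 0.557 m.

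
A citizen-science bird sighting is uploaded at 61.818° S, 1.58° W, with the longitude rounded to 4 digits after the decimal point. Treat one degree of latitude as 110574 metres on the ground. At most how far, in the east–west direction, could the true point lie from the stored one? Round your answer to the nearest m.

Rounding to 4 decimal places leaves the longitude within ±5e-05° of the true value.
One degree of longitude at 61.818° is 110574 × cos 61.818° ≈ 110574 × 0.4723 = 52221.2 m.
So at most 5e-05° × 52221.2 ≈ 2.61106 m east–west.

3 m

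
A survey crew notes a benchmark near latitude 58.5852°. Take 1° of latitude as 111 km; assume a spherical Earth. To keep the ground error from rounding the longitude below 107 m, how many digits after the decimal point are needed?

At 58.5852° one degree of longitude covers 111000 × cos 58.5852° ≈ 111000 × 0.5212 ≈ 57856.5 m.
Rounding to N decimal places gives at most 0.5 × 10⁻ᴺ degrees of error, i.e. 0.5 × 10⁻ᴺ × 57856.5 m.
Need 0.5 × 57856.5 × 10⁻ᴺ ≤ 107 → 10⁻ᴺ ≤ 3.699e-03, so N ≥ 2.43.
N = 2 would give 289 m (too coarse); N = 3 gives 28.9 m ≤ 107 m.

3 decimal places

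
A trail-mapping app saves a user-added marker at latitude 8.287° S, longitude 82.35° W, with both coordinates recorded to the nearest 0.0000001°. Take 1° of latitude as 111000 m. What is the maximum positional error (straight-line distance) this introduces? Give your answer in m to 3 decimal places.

0.008 m

Rounding to 7 decimal places leaves each coordinate within ±5e-08° of the true value.
North–south component: 5e-08° × 111000 = 0.00555 m.
East–west component at 8.287°: 5e-08° × 111000 × cos 8.287° ≈ 5e-08 × 109841 ≈ 0.00549205 m.
Worst case both components are at the extreme and orthogonal: √(0.00555² + 0.00549205²) ≈ 0.00780802 m.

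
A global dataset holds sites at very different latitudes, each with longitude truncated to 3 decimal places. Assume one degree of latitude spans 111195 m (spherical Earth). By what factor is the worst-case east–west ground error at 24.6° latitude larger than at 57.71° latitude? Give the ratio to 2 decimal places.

Truncating at 3 decimal places can drop up to a full unit in the last place, so the longitude may be off by as much as 0.001°.
At 24.6°: 0.001° × 111195 × cos 24.6° = 0.001 × 111195 × 0.9092 ≈ 101.1 m.
Error at 57.71° = 0.001° × 111195 × cos 57.71° ≈ 111.2 × 0.5342 = 59.401 m.
Ratio: 101.1 / 59.401 = cos 24.6° / cos 57.71° ≈ 1.7020.

1.70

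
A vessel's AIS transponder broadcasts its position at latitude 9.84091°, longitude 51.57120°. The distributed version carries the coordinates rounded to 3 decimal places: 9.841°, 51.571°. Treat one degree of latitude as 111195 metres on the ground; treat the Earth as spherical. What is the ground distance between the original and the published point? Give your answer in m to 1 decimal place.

24.1 m

Δlat = 9.84091 − 9.841 = -0.00009°; Δlon = 51.57120 − 51.571 = +0.00020°.
N–S: -0.00009° × 111195 m/° = -10.0076 m.
East–west at this latitude: 0.00020° × 111195 × cos 9.841° ≈ 0.00020 × 109559 = 21.9118 m.
Distance: √(10.0076² + 21.9118²) ≈ 24.0889 m.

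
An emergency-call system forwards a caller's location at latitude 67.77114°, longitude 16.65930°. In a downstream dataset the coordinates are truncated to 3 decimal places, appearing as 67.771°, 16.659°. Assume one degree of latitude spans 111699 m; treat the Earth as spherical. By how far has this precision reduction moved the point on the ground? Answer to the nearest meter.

Δlat = 67.77114 − 67.771 = +0.00014°; Δlon = 16.65930 − 16.659 = +0.00030°.
N–S: 0.00014° × 111699 m/° = 15.6379 m.
East–west at this latitude: 0.00030° × 111699 × cos 67.771° ≈ 0.00030 × 42256.8 = 12.677 m.
Hypotenuse of the two orthogonal shifts: √(15.6379² + 12.677²) = 20.1308 m.

20 meters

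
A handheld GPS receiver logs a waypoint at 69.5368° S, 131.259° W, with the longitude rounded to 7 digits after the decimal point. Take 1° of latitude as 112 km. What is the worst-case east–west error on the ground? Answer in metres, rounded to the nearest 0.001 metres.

0.002 metres

Rounding to 7 decimal places leaves the longitude within ±5e-08° of the true value.
At latitude 69.5368° a degree of longitude spans 112000 m × cos 69.5368° = 112000 × 0.3496 ≈ 39155.8 m.
So at most 5e-08° × 39155.8 ≈ 0.00195779 m east–west.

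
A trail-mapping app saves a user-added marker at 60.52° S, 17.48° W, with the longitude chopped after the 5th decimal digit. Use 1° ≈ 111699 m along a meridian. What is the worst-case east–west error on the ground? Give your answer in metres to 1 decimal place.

Truncating at 5 decimal places can drop up to a full unit in the last place, so the longitude may be off by as much as 1e-05°.
At latitude 60.52° a degree of longitude spans 111699 m × cos 60.52° = 111699 × 0.4921 ≈ 54969.3 m.
Maximum E–W displacement: 1e-05 × 54969.3 = 0.549693 m.

0.5 metres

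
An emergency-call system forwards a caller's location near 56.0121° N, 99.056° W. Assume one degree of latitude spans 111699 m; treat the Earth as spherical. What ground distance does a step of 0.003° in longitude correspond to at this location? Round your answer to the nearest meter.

187 meters

One degree of longitude here spans 111699 × cos 56.0121° = 111699 × 0.5590 ≈ 62441.7 m; 0.003° of that is 187.325 m.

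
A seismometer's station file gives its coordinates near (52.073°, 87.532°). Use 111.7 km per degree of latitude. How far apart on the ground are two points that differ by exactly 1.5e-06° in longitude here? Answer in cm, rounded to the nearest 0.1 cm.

One degree of longitude here spans 111700 × cos 52.073° = 111700 × 0.6147 ≈ 68657.2 m; 1.5e-06° of that is 0.102986 m.
That is 0.102986 m = 10.299 cm.

10.3 cm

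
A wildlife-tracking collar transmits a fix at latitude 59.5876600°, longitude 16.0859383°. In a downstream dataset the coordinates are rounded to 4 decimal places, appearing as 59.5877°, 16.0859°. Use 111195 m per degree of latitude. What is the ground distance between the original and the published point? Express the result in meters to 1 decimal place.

4.9 meters

Δlat = 59.5876600 − 59.5877 = -0.0000400°; Δlon = 16.0859383 − 16.0859 = +0.0000383°.
North–south shift: -0.0000400 × 111195 = -4.4478 m.
East–west at this latitude: 0.0000383° × 111195 × cos 59.5877° ≈ 0.0000383 × 56289 = 2.15587 m.
Hypotenuse of the two orthogonal shifts: √(4.4478² + 2.15587²) = 4.94274 m.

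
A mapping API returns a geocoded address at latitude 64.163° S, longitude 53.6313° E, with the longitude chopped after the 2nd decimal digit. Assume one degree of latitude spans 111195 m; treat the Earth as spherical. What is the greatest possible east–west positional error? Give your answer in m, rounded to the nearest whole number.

485 m

Truncating at 2 decimal places can drop up to a full unit in the last place, so the longitude may be off by as much as 0.01°.
At latitude 64.163° a degree of longitude spans 111195 m × cos 64.163° = 111195 × 0.4358 ≈ 48460.2 m.
East–west error: 0.01° × 48460.2 m/° ≈ 484.602 m.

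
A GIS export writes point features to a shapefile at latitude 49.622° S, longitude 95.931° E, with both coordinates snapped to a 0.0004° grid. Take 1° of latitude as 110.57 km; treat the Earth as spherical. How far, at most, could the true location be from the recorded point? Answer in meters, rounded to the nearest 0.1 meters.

26.3 meters

With a 0.0004° grid the true value lies within half a step, ±0.0004°/2 = ±0.0002°, of the stored one.
Latitude error → 0.0002 × 110570 = 22.114 m along the meridian.
Longitude error → 0.0002 × 110570 × cos 49.622° = 0.0002 × 110570 × 0.6478 ≈ 14.3261 m.
The two errors are perpendicular, so the maximum displacement is √(22.114² + 14.3261²) ≈ 26.3489 m.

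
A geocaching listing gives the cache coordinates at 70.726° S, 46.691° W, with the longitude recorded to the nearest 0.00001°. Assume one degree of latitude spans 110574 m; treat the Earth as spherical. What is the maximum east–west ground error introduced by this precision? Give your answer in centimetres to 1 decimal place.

18.2 centimetres

Rounding to 5 decimal places leaves the longitude within ±5e-06° of the true value.
Parallels shrink by cos φ, so at 70.726° a degree of longitude is 110574 × 0.3301 ≈ 36498.9 m.
Maximum E–W displacement: 5e-06 × 36498.9 = 0.182495 m.
That is 0.182495 m = 18.249 cm.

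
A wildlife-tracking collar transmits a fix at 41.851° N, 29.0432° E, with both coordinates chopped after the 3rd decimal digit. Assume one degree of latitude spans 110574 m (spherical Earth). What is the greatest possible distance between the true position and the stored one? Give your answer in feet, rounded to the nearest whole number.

Truncating at 3 decimal places can drop up to a full unit in the last place, so each coordinate may be off by as much as 0.001°.
Latitude error → 0.001 × 110574 = 110.574 m along the meridian.
East–west component at 41.851°: 0.001° × 110574 × cos 41.851° ≈ 0.001 × 82364.6 ≈ 82.3646 m.
Combining orthogonally: (110.574² + 82.3646²)^½ ≈ 137.879 m.
In feet: 137.879 m ÷ 0.3048 ≈ 452.36 ft.

452 feet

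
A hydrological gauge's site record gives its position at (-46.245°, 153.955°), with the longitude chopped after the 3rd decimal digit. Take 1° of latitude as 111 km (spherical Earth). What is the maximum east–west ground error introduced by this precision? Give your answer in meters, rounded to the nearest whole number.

Truncating at 3 decimal places can drop up to a full unit in the last place, so the longitude may be off by as much as 0.001°.
Parallels shrink by cos φ, so at 46.245° a degree of longitude is 111000 × 0.6916 ≈ 76764.9 m.
Maximum E–W displacement: 0.001 × 76764.9 = 76.7649 m.

77 meters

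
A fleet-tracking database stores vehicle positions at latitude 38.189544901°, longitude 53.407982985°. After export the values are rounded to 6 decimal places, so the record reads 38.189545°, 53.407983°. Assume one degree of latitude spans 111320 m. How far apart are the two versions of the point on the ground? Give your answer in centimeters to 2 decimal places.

1.11 centimeters

The latitude changed by -0.000000099° and the longitude by -0.000000015°.
North–south shift: -0.000000099 × 111320 = -0.0110207 m.
East–west at this latitude: -0.000000015° × 111320 × cos 38.1895° ≈ -0.000000015 × 87494.1 = -0.00131241 m.
Hypotenuse of the two orthogonal shifts: √(0.0110207² + 0.00131241²) = 0.0110986 m.
That is 0.0110986 m = 1.1099 cm.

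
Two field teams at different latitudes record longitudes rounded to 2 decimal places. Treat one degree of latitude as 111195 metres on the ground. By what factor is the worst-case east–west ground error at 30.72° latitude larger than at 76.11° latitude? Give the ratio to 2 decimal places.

Rounding to 2 decimal places leaves the longitude within ±0.005° of the true value.
Error at 30.72° = 0.005° × 111195 × cos 30.72° ≈ 555.98 × 0.8597 = 477.96 m.
At 76.11°: 0.005° × 111195 × cos 76.11° = 0.005 × 111195 × 0.2401 ≈ 133.47 m.
Ratio: 477.96 / 133.47 = cos 30.72° / cos 76.11° ≈ 3.5811.

3.58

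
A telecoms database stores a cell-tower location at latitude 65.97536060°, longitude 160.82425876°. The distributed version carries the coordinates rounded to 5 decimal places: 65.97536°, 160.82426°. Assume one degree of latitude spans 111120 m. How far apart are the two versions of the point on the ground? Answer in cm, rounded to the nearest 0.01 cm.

8.71 cm

The latitude changed by +0.00000060° and the longitude by -0.00000124°.
N–S: 0.00000060° × 111120 m/° = 0.066672 m.
East–west at this latitude: -0.00000124° × 111120 × cos 65.9754° ≈ -0.00000124 × 45240.2 = -0.0560979 m.
Combined displacement = (0.066672² + 0.0560979²)^½ ≈ 0.0871328 m.
That is 0.0871328 m = 8.7133 cm.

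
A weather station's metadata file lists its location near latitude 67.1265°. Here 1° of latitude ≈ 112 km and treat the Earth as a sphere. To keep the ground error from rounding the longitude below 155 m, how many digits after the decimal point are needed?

At 67.1265° one degree of longitude covers 112000 × cos 67.1265° ≈ 112000 × 0.3887 ≈ 43534.2 m.
Rounding to N decimal places gives at most 0.5 × 10⁻ᴺ degrees of error, i.e. 0.5 × 10⁻ᴺ × 43534.2 m.
Setting 21767.1 × 10⁻ᴺ ≤ 155 gives 10ᴺ ≥ 140.4, i.e. N ≥ 2.15.
So 3 decimal places suffice (21.8 m); 2 would allow up to 218 m.

3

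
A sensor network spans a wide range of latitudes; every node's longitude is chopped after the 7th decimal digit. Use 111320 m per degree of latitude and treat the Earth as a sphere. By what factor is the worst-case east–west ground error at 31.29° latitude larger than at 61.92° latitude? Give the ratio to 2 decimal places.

1.82

Truncating at 7 decimal places can drop up to a full unit in the last place, so the longitude may be off by as much as 1e-07°.
Error at 31.29° = 1e-07° × 111320 × cos 31.29° ≈ 0.011132 × 0.8545 = 0.0095128 m.
At 61.92°: 1e-07° × 111320 × cos 61.92° = 1e-07 × 111320 × 0.4707 ≈ 0.0052399 m.
Ratio: 0.0095128 / 0.0052399 = cos 31.29° / cos 61.92° ≈ 1.8155.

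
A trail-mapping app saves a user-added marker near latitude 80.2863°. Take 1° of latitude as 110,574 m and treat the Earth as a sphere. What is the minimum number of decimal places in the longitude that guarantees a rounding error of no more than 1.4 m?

At 80.2863° one degree of longitude covers 110574 × cos 80.2863° ≈ 110574 × 0.1687 ≈ 18656.6 m.
N decimal places → at most half a unit in the last place, 0.5 × 10⁻ᴺ° = 18656.6/2 × 10⁻ᴺ m.
Need 0.5 × 18656.6 × 10⁻ᴺ ≤ 1.4 → 10⁻ᴺ ≤ 1.501e-04, so N ≥ 3.82.
N = 3 would give 9.33 m (too coarse); N = 4 gives 0.933 m ≤ 1.4 m.

4 decimal places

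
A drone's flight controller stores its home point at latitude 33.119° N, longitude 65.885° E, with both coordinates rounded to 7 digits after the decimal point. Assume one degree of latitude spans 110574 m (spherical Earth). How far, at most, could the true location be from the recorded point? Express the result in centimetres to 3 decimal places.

Rounding to 7 decimal places leaves each coordinate within ±5e-08° of the true value.
North–south component: 5e-08° × 110574 = 0.0055287 m.
Longitude error → 5e-08 × 110574 × cos 33.119° = 5e-08 × 110574 × 0.8375 ≈ 0.00463049 m.
The two errors are perpendicular, so the maximum displacement is √(0.0055287² + 0.00463049²) ≈ 0.00721166 m.
That is 0.00721166 m = 0.72117 cm.

0.721 centimetres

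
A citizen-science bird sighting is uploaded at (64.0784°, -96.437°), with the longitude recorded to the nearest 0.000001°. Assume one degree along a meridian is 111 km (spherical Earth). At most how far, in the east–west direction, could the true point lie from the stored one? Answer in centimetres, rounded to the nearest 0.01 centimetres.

Rounding to 6 decimal places leaves the longitude within ±5e-07° of the true value.
Parallels shrink by cos φ, so at 64.0784° a degree of longitude is 111000 × 0.4371 ≈ 48522.6 m.
East–west error: 5e-07° × 48522.6 m/° ≈ 0.0242613 m.
That is 0.0242613 m = 2.4261 cm.

2.43 centimetres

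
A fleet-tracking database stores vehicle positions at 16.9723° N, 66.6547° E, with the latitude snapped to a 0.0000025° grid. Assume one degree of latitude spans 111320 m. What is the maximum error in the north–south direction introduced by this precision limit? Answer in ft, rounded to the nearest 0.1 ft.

0.5 ft

With a 0.0000025° grid the true value lies within half a step, ±0.0000025°/2 = ±1.25e-06°, of the stored one.
Along the meridian that is 1.25e-06° × 111320 m/° = 0.13915 m.
In feet: 0.13915 m ÷ 0.3048 ≈ 0.45653 ft.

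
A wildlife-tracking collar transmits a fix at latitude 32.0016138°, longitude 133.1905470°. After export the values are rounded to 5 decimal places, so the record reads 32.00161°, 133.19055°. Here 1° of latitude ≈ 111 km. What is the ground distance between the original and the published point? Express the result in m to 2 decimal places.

0.51 m

Δlat = 32.0016138 − 32.00161 = +0.0000038°; Δlon = 133.1905470 − 133.19055 = -0.0000030°.
North–south shift: 0.0000038 × 111000 = 0.4218 m.
East–west at this latitude: -0.0000030° × 111000 × cos 32.0016° ≈ -0.0000030 × 94131.7 = -0.282395 m.
Hypotenuse of the two orthogonal shifts: √(0.4218² + 0.282395²) = 0.507604 m.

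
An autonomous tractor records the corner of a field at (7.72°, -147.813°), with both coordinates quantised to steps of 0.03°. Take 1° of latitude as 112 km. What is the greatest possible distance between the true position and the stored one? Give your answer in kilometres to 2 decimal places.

2.37 kilometres

With a 0.03° grid the true value lies within half a step, ±0.03°/2 = ±0.015°, of the stored one.
North–south component: 0.015° × 112000 = 1680 m.
E–W at 7.72°: 0.015° × 112000 × cos 7.72° = 0.015 × 112000 × 0.9909 ≈ 1664.77 m.
Worst case both components are at the extreme and orthogonal: √(1680² + 1664.77²) ≈ 2365.14 m.
That is 2365.14 m = 2.3651 km.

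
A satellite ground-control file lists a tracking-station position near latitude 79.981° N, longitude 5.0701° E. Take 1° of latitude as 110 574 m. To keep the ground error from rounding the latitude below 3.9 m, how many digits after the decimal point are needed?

One degree of latitude covers 110574 m.
Rounding to N decimal places gives at most 0.5 × 10⁻ᴺ degrees of error, i.e. 0.5 × 10⁻ᴺ × 110574 m.
Need 0.5 × 110574 × 10⁻ᴺ ≤ 3.9 → 10⁻ᴺ ≤ 7.054e-05, so N ≥ 4.15.
At 4 places the error can reach 5.53 m, but 5 places keeps it to 0.553 m.

5 decimal places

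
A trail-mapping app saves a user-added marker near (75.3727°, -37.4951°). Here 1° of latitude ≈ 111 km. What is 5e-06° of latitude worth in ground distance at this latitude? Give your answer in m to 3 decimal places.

5e-06° × 111000 m/° = 0.555 m.

0.555 m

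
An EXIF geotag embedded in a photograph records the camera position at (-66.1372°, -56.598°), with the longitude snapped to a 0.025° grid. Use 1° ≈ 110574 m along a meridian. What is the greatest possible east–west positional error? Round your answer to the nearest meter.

559 meters

With a 0.025° grid the true value lies within half a step, ±0.025°/2 = ±0.0125°, of the stored one.
At latitude 66.1372° a degree of longitude spans 110574 m × cos 66.1372° = 110574 × 0.4045 ≈ 44732.5 m.
East–west error: 0.0125° × 44732.5 m/° ≈ 559.156 m.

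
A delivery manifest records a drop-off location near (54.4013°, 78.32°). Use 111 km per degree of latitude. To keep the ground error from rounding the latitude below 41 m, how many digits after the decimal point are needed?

One degree of latitude covers 111000 m.
Rounding to N decimal places gives at most 0.5 × 10⁻ᴺ degrees of error, i.e. 0.5 × 10⁻ᴺ × 111000 m.
Need 0.5 × 111000 × 10⁻ᴺ ≤ 41 → 10⁻ᴺ ≤ 7.387e-04, so N ≥ 3.13.
At 3 places the error can reach 55.5 m, but 4 places keeps it to 5.55 m.

4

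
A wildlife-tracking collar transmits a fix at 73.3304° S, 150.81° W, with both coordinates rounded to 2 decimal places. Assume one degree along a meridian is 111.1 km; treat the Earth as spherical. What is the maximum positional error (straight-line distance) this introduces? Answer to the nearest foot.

Rounding to 2 decimal places leaves each coordinate within ±0.005° of the true value.
N–S: 0.005° × 111100 m/° = 555.5 m.
Longitude error → 0.005 × 111100 × cos 73.3304° = 0.005 × 111100 × 0.2869 ≈ 159.346 m.
The two errors are perpendicular, so the maximum displacement is √(555.5² + 159.346²) ≈ 577.903 m.
Converting: 577.903 m × 3.2808 ft/m ≈ 1896 ft.

1896 feet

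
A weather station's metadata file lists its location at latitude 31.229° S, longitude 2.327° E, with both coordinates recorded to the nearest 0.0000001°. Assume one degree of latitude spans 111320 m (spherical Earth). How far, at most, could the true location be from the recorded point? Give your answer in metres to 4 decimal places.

Rounding to 7 decimal places leaves each coordinate within ±5e-08° of the true value.
Latitude error → 5e-08 × 111320 = 0.005566 m along the meridian.
Longitude error → 5e-08 × 111320 × cos 31.229° = 5e-08 × 111320 × 0.8551 ≈ 0.0047595 m.
Worst case both components are at the extreme and orthogonal: √(0.005566² + 0.0047595²) ≈ 0.00732347 m.

0.0073 metres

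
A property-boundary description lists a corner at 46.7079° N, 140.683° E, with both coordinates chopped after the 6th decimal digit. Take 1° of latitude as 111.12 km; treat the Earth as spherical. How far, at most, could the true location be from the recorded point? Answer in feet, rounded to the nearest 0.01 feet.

Truncating at 6 decimal places can drop up to a full unit in the last place, so each coordinate may be off by as much as 1e-06°.
N–S: 1e-06° × 111120 m/° = 0.11112 m.
E–W at 46.7079°: 1e-06° × 111120 × cos 46.7079° = 1e-06 × 111120 × 0.6857 ≈ 0.076197 m.
The two errors are perpendicular, so the maximum displacement is √(0.11112² + 0.076197²) ≈ 0.134735 m.
In feet: 0.134735 m ÷ 0.3048 ≈ 0.44205 ft.

0.44 feet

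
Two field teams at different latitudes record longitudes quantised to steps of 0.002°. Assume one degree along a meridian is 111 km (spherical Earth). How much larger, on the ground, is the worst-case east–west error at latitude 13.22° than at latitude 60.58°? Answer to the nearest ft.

176 ft

With a 0.002° grid the true value lies within half a step, ±0.002°/2 = ±0.001°, of the stored one.
At 13.22°: 0.001° × 111000 × cos 13.22° = 0.001 × 111000 × 0.9735 ≈ 108.06 m.
Error at 60.58° = 0.001° × 111000 × cos 60.58° ≈ 111 × 0.4912 = 54.524 m.
So the lower-latitude error exceeds the higher by 108.06 − 54.524 = 53.534 m.
In feet: 53.5343 m ÷ 0.3048 ≈ 175.64 ft.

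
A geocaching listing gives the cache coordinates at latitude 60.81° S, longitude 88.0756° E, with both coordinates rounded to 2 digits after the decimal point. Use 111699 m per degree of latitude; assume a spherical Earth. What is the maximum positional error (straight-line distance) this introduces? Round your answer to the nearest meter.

621 meters

Rounding to 2 decimal places leaves each coordinate within ±0.005° of the true value.
N–S: 0.005° × 111699 m/° = 558.495 m.
Longitude error → 0.005 × 111699 × cos 60.81° = 0.005 × 111699 × 0.4877 ≈ 272.382 m.
Worst case both components are at the extreme and orthogonal: √(558.495² + 272.382²) ≈ 621.376 m.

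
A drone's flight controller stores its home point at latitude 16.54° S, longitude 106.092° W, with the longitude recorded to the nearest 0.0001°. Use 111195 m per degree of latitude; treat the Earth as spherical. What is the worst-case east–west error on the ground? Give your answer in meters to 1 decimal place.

Rounding to 4 decimal places leaves the longitude within ±5e-05° of the true value.
At latitude 16.54° a degree of longitude spans 111195 m × cos 16.54° = 111195 × 0.9586 ≈ 106594 m.
So at most 5e-05° × 106594 ≈ 5.32969 m east–west.

5.3 meters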